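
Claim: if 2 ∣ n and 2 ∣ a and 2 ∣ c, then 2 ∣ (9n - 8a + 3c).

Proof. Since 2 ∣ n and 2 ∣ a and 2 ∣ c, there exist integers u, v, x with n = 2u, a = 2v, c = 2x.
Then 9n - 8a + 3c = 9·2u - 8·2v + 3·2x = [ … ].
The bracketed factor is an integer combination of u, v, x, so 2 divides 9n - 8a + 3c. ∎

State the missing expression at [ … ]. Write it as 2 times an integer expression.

Each term has a factor of 2: 9·2u - 8·2v + 3·2x = 2·(9u - 8v + 3x).
Since 9u - 8v + 3x is an integer, 2 ∣ (9n - 8a + 3c).

2(9u - 8v + 3x)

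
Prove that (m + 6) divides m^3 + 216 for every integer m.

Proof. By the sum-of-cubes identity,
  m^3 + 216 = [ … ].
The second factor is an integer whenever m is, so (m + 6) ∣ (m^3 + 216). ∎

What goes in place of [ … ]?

(m + 6)(m^2 - 6m + 36)

Polynomial division of m^3 + 216 by m + 6 leaves remainder 0 and quotient m^2 - 6m + 36.
Hence m^3 + 216 = (m + 6)(m^2 - 6m + 36).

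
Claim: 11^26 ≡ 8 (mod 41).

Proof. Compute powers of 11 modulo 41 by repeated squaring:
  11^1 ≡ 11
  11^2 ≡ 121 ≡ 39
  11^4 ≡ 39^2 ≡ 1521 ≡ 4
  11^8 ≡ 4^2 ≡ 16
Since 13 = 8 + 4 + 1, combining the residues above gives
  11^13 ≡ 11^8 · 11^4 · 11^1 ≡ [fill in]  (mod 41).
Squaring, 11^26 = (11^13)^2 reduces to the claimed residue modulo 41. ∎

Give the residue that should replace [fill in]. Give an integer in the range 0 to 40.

Multiply the listed residues: 16 · 4 · 11 = 64 → 704.
Reducing modulo 41: 704 = 17·41 + 7, so 11^13 ≡ 7.

7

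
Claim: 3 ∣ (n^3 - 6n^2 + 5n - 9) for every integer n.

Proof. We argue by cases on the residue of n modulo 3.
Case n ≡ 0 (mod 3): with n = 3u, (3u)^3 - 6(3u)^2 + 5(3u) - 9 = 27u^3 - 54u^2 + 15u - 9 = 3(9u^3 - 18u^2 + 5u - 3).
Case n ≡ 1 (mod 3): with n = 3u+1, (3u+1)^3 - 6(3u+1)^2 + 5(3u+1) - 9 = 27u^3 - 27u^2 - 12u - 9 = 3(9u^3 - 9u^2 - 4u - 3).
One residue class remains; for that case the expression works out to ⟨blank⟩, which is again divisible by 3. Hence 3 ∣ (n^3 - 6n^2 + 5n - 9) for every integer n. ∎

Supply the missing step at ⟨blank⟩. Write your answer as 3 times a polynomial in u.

Only n ≡ 2 (mod 3) is unaccounted for. Put n = 3u+2:
(3u+2)^3 - 6(3u+2)^2 + 5(3u+2) - 9 expands to 27u^3 - 21u - 15,
and factoring out 3 leaves 3(9u^3 - 7u - 5).

3(9u^3 - 7u - 5)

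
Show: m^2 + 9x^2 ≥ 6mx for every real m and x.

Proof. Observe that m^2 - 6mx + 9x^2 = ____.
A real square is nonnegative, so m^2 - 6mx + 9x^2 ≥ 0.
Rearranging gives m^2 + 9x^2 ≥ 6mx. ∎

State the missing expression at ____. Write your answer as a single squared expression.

(m - 3x)^2

m^2 - 6mx + 9x^2 is a perfect-square trinomial: the outer terms are (m)^2 and (3x)^2, and the cross term is -2·m·3x.
So m^2 - 6mx + 9x^2 = (m - 3x)^2 ≥ 0.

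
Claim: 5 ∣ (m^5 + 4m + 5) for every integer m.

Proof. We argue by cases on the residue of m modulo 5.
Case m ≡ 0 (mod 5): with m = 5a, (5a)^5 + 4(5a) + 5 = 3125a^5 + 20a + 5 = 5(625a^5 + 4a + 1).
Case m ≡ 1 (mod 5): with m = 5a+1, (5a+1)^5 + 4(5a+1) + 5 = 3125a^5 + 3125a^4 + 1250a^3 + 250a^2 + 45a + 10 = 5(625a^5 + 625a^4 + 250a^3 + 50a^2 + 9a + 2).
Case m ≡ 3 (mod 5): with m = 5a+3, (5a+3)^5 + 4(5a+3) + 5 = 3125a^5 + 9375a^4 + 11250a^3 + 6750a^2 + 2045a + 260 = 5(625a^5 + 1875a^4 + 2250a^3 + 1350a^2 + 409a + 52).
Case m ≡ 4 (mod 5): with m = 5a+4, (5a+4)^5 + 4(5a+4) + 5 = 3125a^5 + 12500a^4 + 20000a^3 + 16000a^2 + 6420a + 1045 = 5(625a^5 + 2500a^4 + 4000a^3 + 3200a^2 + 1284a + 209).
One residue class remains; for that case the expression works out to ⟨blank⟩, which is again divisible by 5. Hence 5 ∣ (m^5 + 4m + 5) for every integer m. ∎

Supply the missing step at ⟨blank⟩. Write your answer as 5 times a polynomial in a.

The residues treated are {0, 1, 3, 4}, so the missing case is m ≡ 2 (mod 5); write m = 5a+2.
Then (5a+2)^5 + 4(5a+2) + 5 = 3125a^5 + 6250a^4 + 5000a^3 + 2000a^2 + 420a + 45 = 5(625a^5 + 1250a^4 + 1000a^3 + 400a^2 + 84a + 9).

5(625a^5 + 1250a^4 + 1000a^3 + 400a^2 + 84a + 9)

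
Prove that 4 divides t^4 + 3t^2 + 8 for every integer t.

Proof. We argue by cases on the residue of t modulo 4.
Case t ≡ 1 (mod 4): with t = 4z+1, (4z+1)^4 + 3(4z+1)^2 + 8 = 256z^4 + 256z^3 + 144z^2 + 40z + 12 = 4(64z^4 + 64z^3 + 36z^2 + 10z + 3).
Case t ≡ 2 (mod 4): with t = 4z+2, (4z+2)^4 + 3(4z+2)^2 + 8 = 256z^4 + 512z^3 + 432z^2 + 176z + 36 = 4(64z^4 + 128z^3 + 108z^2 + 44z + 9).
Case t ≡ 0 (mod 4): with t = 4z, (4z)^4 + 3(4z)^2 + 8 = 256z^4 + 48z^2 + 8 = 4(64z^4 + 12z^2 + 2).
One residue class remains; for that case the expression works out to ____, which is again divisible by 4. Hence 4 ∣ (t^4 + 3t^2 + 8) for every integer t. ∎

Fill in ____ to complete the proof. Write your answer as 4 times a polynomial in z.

4(64z^4 + 192z^3 + 228z^2 + 126z + 29)

The residues treated are {1, 2, 0}, so the missing case is t ≡ 3 (mod 4); write t = 4z+3.
Then (4z+3)^4 + 3(4z+3)^2 + 8 = 256z^4 + 768z^3 + 912z^2 + 504z + 116 = 4(64z^4 + 192z^3 + 228z^2 + 126z + 29).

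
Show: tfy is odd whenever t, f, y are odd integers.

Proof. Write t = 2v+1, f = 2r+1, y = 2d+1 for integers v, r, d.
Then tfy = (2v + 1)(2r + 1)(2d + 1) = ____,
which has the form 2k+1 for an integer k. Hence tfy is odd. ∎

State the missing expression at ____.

Expanding: (2v + 1)(2r + 1)(2d + 1) = 8drv + 4dr + 4dv + 2d + 4rv + 2r + 2v + 1.
Every term except the constant is even, so this is 2(4drv + 2dr + 2dv + d + 2rv + r + v) + 1,
and 4drv + 2dr + 2dv + d + 2rv + r + v ∈ ℤ gives the required form.

2(4drv + 2dr + 2dv + d + 2rv + r + v) + 1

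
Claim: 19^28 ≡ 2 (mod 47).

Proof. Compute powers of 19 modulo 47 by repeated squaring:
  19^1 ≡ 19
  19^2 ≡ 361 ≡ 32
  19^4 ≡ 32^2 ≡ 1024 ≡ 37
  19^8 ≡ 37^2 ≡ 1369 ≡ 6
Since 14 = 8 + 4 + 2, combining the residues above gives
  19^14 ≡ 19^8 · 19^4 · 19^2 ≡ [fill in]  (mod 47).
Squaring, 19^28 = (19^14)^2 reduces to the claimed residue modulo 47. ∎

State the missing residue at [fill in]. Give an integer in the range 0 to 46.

7

19^8 · 19^4 · 19^2 ≡ 6 · 37 · 32 = 7104.
7104 mod 47 = 7, so 19^14 ≡ 7 (mod 47).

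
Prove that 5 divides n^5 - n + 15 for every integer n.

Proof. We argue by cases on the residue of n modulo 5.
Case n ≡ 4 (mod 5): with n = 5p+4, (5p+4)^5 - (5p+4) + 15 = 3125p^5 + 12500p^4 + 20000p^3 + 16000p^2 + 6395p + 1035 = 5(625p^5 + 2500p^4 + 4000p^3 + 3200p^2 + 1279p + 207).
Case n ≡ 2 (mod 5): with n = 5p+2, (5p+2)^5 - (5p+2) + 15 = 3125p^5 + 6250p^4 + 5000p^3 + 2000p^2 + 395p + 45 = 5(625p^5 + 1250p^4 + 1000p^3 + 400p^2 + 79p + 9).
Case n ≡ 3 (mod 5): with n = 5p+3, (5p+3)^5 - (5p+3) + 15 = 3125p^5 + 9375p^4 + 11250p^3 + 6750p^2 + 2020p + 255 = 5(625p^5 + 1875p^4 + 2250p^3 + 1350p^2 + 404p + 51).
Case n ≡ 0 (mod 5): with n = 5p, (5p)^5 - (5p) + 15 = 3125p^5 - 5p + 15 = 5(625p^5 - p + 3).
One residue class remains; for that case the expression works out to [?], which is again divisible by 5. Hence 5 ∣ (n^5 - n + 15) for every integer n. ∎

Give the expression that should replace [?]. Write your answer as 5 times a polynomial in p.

5(625p^5 + 625p^4 + 250p^3 + 50p^2 + 4p + 3)

Only n ≡ 1 (mod 5) is unaccounted for. Put n = 5p+1:
(5p+1)^5 - (5p+1) + 15 expands to 3125p^5 + 3125p^4 + 1250p^3 + 250p^2 + 20p + 15,
and factoring out 5 leaves 5(625p^5 + 625p^4 + 250p^3 + 50p^2 + 4p + 3).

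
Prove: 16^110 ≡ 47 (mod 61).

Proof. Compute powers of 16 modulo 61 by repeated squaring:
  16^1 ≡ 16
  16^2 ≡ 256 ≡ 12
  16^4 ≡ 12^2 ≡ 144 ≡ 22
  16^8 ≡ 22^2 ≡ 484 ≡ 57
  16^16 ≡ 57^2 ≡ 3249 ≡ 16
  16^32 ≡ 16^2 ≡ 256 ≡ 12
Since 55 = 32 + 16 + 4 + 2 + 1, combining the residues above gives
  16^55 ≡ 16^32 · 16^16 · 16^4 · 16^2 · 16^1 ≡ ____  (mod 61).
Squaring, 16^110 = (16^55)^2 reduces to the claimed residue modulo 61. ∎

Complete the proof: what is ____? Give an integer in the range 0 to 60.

Multiply the listed residues: 12 · 16 · 22 · 12 · 16 = 192 → 4224 → 50688 → 811008.
Reducing modulo 61: 811008 = 13295·61 + 13, so 16^55 ≡ 13.

13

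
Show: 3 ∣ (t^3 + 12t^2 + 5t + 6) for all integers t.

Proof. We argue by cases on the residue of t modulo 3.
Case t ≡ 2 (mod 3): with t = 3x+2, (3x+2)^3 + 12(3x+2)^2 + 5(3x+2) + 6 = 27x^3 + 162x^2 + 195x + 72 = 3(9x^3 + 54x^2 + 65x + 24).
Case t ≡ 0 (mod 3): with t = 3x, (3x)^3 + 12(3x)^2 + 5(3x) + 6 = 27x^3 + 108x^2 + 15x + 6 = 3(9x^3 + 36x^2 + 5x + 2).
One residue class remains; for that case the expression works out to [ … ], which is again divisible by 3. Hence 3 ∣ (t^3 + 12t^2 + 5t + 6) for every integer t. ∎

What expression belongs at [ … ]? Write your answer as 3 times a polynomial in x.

The residues treated are {2, 0}, so the missing case is t ≡ 1 (mod 3); write t = 3x+1.
Then (3x+1)^3 + 12(3x+1)^2 + 5(3x+1) + 6 = 27x^3 + 135x^2 + 96x + 24 = 3(9x^3 + 45x^2 + 32x + 8).

3(9x^3 + 45x^2 + 32x + 8)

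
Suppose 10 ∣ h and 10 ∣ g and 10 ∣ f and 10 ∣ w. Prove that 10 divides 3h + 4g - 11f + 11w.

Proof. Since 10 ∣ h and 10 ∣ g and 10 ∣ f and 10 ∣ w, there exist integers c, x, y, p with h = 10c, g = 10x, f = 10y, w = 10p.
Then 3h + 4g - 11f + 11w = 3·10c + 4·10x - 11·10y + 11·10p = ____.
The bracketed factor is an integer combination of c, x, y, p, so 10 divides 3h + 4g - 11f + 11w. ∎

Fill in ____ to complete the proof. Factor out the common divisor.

Each term has a factor of 10: 3·10c + 4·10x - 11·10y + 11·10p = 10·(3c + 11p + 4x - 11y).
Since 3c + 11p + 4x - 11y is an integer, 10 ∣ (3h + 4g - 11f + 11w).

10(3c + 11p + 4x - 11y)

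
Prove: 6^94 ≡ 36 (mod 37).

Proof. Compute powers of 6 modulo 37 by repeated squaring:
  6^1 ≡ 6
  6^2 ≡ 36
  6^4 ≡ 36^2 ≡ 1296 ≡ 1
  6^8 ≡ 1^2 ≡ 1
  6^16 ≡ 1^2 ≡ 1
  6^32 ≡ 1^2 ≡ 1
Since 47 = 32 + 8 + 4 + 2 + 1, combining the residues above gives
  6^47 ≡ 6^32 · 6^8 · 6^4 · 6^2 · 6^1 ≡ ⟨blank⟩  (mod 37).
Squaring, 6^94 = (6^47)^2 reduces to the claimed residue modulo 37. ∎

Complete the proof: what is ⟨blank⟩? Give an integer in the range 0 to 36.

31

6^32 · 6^8 · 6^4 · 6^2 · 6^1 ≡ 1 · 1 · 1 · 36 · 6 = 216.
216 mod 37 = 31, so 6^47 ≡ 31 (mod 37).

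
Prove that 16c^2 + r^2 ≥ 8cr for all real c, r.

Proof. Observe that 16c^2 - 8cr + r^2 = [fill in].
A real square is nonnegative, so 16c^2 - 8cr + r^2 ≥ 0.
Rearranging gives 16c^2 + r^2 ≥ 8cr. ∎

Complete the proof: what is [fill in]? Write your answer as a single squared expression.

(4c - r)^2

16c^2 - 8cr + r^2 is a perfect-square trinomial: the outer terms are (4c)^2 and (r)^2, and the cross term is -2·4c·r.
So 16c^2 - 8cr + r^2 = (4c - r)^2 ≥ 0.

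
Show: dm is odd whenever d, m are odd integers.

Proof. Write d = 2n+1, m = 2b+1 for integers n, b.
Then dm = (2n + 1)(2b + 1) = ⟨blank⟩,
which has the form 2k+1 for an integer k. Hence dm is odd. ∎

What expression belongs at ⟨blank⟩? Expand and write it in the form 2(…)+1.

(2n + 1)(2b + 1) = 4bn + 2b + 2n + 1
= 2(2bn + b + n) + 1.
Since 2bn + b + n is an integer, the product is of the form 2k+1 for an integer k.

2(2bn + b + n) + 1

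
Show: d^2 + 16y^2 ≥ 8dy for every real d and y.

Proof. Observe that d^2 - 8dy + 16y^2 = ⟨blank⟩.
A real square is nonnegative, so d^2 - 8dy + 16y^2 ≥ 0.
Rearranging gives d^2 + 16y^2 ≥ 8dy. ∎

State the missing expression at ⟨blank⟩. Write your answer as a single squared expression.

d^2 - 8dy + 16y^2 is a perfect-square trinomial: the outer terms are (d)^2 and (4y)^2, and the cross term is -2·d·4y.
So d^2 - 8dy + 16y^2 = (d - 4y)^2 ≥ 0.

(d - 4y)^2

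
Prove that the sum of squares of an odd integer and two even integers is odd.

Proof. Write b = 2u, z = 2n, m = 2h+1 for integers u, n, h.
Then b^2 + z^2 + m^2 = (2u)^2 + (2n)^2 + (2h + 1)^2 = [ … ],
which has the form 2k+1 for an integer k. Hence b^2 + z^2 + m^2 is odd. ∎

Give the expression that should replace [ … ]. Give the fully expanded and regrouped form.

(2u)^2 + (2n)^2 + (2h + 1)^2 = 4h^2 + 4h + 4n^2 + 4u^2 + 1
= 2(2h^2 + 2h + 2n^2 + 2u^2) + 1.
Since 2h^2 + 2h + 2n^2 + 2u^2 is an integer, the sum of squares is of the form 2k+1 for an integer k.

2(2h^2 + 2h + 2n^2 + 2u^2) + 1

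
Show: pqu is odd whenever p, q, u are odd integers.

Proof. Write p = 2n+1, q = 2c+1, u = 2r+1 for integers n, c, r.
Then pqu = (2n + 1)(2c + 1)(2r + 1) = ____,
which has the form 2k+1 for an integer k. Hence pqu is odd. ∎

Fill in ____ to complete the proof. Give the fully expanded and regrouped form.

Expanding: (2n + 1)(2c + 1)(2r + 1) = 8cnr + 4cn + 4cr + 2c + 4nr + 2n + 2r + 1.
Every term except the constant is even, so this is 2(4cnr + 2cn + 2cr + c + 2nr + n + r) + 1,
and 4cnr + 2cn + 2cr + c + 2nr + n + r ∈ ℤ gives the required form.

2(4cnr + 2cn + 2cr + c + 2nr + n + r) + 1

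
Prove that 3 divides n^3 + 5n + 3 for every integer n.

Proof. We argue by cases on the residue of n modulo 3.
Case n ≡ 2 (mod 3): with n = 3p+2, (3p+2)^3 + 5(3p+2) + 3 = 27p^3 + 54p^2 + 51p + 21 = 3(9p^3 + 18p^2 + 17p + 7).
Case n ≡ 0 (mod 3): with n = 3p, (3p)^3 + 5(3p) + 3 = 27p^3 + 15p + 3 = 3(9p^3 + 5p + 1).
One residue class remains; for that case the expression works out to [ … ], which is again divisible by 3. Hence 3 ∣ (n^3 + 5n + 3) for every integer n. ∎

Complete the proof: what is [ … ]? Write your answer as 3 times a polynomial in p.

The residues treated are {2, 0}, so the missing case is n ≡ 1 (mod 3); write n = 3p+1.
Then (3p+1)^3 + 5(3p+1) + 3 = 27p^3 + 27p^2 + 24p + 9 = 3(9p^3 + 9p^2 + 8p + 3).

3(9p^3 + 9p^2 + 8p + 3)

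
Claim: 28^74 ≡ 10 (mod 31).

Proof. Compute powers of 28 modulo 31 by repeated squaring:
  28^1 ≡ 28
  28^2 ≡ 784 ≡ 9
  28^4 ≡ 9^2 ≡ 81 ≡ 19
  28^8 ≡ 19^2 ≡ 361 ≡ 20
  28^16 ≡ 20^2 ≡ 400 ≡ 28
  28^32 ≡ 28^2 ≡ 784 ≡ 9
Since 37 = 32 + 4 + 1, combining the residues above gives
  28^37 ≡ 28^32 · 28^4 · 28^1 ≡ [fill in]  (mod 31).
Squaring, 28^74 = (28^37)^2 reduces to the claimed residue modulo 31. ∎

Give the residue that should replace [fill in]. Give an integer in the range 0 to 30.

Multiply the listed residues: 9 · 19 · 28 = 171 → 4788.
Reducing modulo 31: 4788 = 154·31 + 14, so 28^37 ≡ 14.

14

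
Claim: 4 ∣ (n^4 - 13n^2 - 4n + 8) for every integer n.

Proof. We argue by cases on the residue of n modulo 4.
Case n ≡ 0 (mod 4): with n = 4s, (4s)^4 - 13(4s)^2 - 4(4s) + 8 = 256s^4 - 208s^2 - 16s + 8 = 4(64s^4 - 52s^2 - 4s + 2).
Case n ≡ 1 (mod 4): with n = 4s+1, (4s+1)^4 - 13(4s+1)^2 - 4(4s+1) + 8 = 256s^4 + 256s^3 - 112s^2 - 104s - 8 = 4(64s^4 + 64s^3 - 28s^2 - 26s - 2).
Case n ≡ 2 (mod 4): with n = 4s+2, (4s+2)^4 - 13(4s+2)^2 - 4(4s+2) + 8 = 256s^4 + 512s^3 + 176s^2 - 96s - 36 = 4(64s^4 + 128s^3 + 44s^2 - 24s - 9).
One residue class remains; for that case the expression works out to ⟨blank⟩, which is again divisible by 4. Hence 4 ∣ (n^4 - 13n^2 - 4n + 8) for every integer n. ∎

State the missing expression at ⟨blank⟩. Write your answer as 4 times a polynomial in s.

4(64s^4 + 192s^3 + 164s^2 + 26s - 10)

Only n ≡ 3 (mod 4) is unaccounted for. Put n = 4s+3:
(4s+3)^4 - 13(4s+3)^2 - 4(4s+3) + 8 expands to 256s^4 + 768s^3 + 656s^2 + 104s - 40,
and factoring out 4 leaves 4(64s^4 + 192s^3 + 164s^2 + 26s - 10).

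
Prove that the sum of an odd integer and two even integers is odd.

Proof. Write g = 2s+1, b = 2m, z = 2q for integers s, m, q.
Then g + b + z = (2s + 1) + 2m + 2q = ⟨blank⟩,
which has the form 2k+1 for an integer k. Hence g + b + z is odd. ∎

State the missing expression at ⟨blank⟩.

2(m + q + s) + 1

Expanding: (2s + 1) + 2m + 2q = 2m + 2q + 2s + 1.
Every term except the constant is even, so this is 2(m + q + s) + 1,
and m + q + s ∈ ℤ gives the required form.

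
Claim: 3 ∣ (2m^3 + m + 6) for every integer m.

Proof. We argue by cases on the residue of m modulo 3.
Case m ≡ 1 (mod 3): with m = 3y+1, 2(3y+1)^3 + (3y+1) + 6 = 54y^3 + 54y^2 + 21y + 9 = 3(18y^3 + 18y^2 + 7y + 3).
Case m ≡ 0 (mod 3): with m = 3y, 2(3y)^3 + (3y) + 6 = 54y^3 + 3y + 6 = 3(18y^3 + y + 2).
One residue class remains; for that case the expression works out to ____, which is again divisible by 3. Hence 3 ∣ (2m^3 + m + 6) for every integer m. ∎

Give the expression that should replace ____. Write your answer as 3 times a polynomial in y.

The residues treated are {1, 0}, so the missing case is m ≡ 2 (mod 3); write m = 3y+2.
Then 2(3y+2)^3 + (3y+2) + 6 = 54y^3 + 108y^2 + 75y + 24 = 3(18y^3 + 36y^2 + 25y + 8).

3(18y^3 + 36y^2 + 25y + 8)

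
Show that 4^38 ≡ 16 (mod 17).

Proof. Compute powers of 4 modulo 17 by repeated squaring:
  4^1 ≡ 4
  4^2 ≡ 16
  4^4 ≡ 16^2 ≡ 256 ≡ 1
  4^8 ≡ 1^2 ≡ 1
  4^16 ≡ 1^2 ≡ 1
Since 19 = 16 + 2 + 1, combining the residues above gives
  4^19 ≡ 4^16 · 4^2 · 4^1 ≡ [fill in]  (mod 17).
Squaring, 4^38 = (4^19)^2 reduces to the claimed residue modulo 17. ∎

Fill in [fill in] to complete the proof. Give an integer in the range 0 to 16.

Multiply the listed residues: 1 · 16 · 4 = 16 → 64.
Reducing modulo 17: 64 = 3·17 + 13, so 4^19 ≡ 13.

13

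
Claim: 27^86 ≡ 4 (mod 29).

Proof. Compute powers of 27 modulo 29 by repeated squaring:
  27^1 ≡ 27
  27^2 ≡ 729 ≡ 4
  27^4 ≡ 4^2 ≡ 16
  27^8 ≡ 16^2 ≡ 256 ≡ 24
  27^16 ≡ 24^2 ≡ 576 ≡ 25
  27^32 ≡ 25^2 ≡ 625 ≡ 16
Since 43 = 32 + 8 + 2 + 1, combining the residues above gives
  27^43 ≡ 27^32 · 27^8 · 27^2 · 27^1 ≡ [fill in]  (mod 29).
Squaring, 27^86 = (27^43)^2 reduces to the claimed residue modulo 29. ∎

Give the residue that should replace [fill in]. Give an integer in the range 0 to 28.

2

Multiply the listed residues: 16 · 24 · 4 · 27 = 384 → 1536 → 41472.
Reducing modulo 29: 41472 = 1430·29 + 2, so 27^43 ≡ 2.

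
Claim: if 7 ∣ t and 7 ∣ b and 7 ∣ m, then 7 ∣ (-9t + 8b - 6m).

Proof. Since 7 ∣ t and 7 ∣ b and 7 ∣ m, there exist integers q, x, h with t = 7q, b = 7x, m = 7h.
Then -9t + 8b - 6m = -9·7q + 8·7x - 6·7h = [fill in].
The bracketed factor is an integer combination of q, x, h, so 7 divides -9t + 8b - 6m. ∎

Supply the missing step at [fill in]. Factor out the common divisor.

Each term has a factor of 7: -9·7q + 8·7x - 6·7h = 7·(-6h - 9q + 8x).
Since -6h - 9q + 8x is an integer, 7 ∣ (-9t + 8b - 6m).

7(-6h - 9q + 8x)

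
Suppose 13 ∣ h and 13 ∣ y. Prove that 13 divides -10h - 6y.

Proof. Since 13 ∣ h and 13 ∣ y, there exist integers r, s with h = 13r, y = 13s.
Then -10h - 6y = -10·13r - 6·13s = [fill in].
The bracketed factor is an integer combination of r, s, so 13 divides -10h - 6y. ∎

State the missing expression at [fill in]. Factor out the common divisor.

13(-10r - 6s)

Each term has a factor of 13: -10·13r - 6·13s = 13·(-10r - 6s).
Since -10r - 6s is an integer, 13 ∣ (-10h - 6y).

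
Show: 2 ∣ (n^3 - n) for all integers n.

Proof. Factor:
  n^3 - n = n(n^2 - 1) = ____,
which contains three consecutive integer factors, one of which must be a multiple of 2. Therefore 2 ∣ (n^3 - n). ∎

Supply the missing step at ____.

n(n^2 - 1) = n(n - 1)(n + 1) = (n - 1)n(n + 1).
These three factors are consecutive integers, so their product is divisible by 2.

(n - 1)n(n + 1)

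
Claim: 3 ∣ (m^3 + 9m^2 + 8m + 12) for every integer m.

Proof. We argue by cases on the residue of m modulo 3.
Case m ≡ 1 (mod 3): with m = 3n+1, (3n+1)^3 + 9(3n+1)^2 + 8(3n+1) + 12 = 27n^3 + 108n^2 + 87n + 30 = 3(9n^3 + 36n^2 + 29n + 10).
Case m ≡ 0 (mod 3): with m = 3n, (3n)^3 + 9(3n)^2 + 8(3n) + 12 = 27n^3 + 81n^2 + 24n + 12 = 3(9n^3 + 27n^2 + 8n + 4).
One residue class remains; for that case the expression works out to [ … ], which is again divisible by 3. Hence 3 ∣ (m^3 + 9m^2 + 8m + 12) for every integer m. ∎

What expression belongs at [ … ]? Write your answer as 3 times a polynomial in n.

3(9n^3 + 45n^2 + 56n + 24)

The residues treated are {1, 0}, so the missing case is m ≡ 2 (mod 3); write m = 3n+2.
Then (3n+2)^3 + 9(3n+2)^2 + 8(3n+2) + 12 = 27n^3 + 135n^2 + 168n + 72 = 3(9n^3 + 45n^2 + 56n + 24).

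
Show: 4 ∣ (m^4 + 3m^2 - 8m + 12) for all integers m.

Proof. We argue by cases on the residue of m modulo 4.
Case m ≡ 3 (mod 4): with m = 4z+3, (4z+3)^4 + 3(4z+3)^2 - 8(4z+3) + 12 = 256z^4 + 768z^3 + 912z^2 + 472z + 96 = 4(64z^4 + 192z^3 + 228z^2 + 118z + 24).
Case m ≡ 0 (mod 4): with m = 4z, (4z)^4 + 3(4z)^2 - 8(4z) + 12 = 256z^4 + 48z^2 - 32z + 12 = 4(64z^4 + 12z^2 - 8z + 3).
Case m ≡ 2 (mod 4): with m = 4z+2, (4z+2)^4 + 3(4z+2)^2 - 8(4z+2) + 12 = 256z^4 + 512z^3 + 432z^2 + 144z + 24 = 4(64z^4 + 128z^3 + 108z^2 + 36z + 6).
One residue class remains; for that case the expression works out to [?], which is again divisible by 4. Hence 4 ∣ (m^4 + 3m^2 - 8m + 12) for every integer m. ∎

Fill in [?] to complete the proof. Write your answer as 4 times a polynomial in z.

Only m ≡ 1 (mod 4) is unaccounted for. Put m = 4z+1:
(4z+1)^4 + 3(4z+1)^2 - 8(4z+1) + 12 expands to 256z^4 + 256z^3 + 144z^2 + 8z + 8,
and factoring out 4 leaves 4(64z^4 + 64z^3 + 36z^2 + 2z + 2).

4(64z^4 + 64z^3 + 36z^2 + 2z + 2)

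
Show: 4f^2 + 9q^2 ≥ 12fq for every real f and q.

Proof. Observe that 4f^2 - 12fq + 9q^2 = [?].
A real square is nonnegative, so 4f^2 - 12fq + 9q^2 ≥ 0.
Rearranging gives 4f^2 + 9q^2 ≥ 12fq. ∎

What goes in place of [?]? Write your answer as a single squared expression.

(2f - 3q)^2

The leading and trailing coefficients are 2^2 and 3^2, and 12 = 2·2·3, so the trinomial is (2f - 3q)^2.
Hence 4f^2 - 12fq + 9q^2 ≥ 0.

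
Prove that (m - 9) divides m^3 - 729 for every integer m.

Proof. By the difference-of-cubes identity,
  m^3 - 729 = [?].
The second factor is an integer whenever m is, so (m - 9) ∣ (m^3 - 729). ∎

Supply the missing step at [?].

(m - 9)(m^2 + 9m + 81)

a^3 - b^3 = (a - b)(a^2 + ab + b^2). With a = m, b = 9:
m^3 - 729 = (m - 9)(m^2 + 9m + 81).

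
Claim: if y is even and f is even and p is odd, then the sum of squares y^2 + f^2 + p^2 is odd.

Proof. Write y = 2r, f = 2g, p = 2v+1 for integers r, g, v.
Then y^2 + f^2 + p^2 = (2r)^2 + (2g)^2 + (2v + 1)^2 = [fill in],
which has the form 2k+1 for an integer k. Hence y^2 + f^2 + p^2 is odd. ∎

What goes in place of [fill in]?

Expanding: (2r)^2 + (2g)^2 + (2v + 1)^2 = 4g^2 + 4r^2 + 4v^2 + 4v + 1.
Every term except the constant is even, so this is 2(2g^2 + 2r^2 + 2v^2 + 2v) + 1,
and 2g^2 + 2r^2 + 2v^2 + 2v ∈ ℤ gives the required form.

2(2g^2 + 2r^2 + 2v^2 + 2v) + 1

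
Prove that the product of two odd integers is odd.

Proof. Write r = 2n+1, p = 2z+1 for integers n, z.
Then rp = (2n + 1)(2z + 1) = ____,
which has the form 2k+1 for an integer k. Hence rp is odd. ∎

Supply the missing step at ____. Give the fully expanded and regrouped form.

(2n + 1)(2z + 1) = 4nz + 2n + 2z + 1
= 2(2nz + n + z) + 1.
Since 2nz + n + z is an integer, the product is of the form 2k+1 for an integer k.

2(2nz + n + z) + 1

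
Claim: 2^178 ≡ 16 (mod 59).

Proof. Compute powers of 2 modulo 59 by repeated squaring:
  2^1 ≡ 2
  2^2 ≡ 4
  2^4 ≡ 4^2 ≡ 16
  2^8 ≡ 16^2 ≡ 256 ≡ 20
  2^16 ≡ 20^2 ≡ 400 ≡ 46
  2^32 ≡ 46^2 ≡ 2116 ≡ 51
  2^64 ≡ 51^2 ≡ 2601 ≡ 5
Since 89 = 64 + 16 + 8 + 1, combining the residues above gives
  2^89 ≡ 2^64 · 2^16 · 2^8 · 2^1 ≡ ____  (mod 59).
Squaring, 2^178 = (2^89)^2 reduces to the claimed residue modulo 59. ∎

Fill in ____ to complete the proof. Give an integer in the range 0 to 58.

55

Multiply the listed residues: 5 · 46 · 20 · 2 = 230 → 4600 → 9200.
Reducing modulo 59: 9200 = 155·59 + 55, so 2^89 ≡ 55.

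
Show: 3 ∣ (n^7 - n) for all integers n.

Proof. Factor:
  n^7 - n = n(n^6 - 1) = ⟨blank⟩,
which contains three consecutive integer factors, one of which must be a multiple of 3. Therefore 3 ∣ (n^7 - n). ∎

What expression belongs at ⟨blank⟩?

(n - 1)n(n + 1)(n^4 + n^2 + 1)

n^6 - 1 = (n^2 - 1)(n^4 + n^2 + 1), and n^2 - 1 = (n-1)(n+1).
So n(n^6 - 1) = (n - 1)n(n + 1)(n^4 + n^2 + 1).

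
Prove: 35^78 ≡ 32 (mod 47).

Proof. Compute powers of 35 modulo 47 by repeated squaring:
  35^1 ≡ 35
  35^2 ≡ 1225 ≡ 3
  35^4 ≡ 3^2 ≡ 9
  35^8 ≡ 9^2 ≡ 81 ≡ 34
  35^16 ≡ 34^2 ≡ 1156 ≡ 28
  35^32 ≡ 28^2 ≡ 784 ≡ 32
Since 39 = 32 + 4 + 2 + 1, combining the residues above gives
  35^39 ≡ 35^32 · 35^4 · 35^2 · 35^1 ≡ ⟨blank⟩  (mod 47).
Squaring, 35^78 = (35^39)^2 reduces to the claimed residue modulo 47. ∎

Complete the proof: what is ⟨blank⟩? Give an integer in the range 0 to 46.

19

35^32 · 35^4 · 35^2 · 35^1 ≡ 32 · 9 · 3 · 35 = 30240.
30240 mod 47 = 19, so 35^39 ≡ 19 (mod 47).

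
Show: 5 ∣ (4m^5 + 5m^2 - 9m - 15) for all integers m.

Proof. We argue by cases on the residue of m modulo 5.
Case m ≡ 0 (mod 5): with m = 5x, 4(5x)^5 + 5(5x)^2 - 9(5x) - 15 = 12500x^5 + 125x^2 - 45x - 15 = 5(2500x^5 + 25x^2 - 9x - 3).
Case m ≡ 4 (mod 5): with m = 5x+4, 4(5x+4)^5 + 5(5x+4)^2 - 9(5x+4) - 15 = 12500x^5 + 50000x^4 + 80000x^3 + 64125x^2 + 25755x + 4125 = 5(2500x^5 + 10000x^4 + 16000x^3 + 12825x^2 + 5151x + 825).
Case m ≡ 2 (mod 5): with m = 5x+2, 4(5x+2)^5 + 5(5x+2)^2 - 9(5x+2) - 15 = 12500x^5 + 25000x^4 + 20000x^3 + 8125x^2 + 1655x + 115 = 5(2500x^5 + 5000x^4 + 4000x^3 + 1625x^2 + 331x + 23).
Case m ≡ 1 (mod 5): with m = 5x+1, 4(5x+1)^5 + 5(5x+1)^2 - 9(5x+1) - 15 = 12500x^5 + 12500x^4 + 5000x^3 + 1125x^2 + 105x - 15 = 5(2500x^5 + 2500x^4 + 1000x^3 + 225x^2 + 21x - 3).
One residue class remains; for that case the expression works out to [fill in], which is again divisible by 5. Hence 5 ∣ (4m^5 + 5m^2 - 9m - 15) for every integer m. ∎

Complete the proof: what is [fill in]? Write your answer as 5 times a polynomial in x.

Only m ≡ 3 (mod 5) is unaccounted for. Put m = 5x+3:
4(5x+3)^5 + 5(5x+3)^2 - 9(5x+3) - 15 expands to 12500x^5 + 37500x^4 + 45000x^3 + 27125x^2 + 8205x + 975,
and factoring out 5 leaves 5(2500x^5 + 7500x^4 + 9000x^3 + 5425x^2 + 1641x + 195).

5(2500x^5 + 7500x^4 + 9000x^3 + 5425x^2 + 1641x + 195)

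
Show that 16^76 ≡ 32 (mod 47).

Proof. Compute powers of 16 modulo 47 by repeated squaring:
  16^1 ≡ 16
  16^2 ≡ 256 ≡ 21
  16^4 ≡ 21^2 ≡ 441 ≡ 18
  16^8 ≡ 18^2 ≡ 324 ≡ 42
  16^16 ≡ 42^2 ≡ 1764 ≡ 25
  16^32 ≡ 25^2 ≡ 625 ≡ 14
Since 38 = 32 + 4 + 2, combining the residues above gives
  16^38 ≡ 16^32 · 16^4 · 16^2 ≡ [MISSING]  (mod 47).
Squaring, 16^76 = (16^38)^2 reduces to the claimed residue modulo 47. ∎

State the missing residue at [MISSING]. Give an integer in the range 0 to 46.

28

Multiply the listed residues: 14 · 18 · 21 = 252 → 5292.
Reducing modulo 47: 5292 = 112·47 + 28, so 16^38 ≡ 28.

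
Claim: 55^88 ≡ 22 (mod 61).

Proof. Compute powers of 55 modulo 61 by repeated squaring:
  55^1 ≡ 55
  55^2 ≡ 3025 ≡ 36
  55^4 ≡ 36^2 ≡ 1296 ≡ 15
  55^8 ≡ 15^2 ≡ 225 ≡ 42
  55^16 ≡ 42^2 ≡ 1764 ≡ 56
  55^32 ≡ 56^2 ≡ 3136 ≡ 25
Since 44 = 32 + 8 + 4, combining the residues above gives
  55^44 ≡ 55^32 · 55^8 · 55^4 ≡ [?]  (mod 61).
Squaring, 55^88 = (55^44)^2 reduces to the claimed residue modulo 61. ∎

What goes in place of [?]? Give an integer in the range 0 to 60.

12

55^32 · 55^8 · 55^4 ≡ 25 · 42 · 15 = 15750.
15750 mod 61 = 12, so 55^44 ≡ 12 (mod 61).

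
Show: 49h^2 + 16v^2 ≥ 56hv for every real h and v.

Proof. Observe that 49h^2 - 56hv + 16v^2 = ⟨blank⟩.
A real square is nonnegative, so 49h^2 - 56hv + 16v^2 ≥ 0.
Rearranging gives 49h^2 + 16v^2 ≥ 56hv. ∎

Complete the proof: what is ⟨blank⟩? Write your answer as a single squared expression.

(7h - 4v)^2

The leading and trailing coefficients are 7^2 and 4^2, and 56 = 2·7·4, so the trinomial is (7h - 4v)^2.
Hence 49h^2 - 56hv + 16v^2 ≥ 0.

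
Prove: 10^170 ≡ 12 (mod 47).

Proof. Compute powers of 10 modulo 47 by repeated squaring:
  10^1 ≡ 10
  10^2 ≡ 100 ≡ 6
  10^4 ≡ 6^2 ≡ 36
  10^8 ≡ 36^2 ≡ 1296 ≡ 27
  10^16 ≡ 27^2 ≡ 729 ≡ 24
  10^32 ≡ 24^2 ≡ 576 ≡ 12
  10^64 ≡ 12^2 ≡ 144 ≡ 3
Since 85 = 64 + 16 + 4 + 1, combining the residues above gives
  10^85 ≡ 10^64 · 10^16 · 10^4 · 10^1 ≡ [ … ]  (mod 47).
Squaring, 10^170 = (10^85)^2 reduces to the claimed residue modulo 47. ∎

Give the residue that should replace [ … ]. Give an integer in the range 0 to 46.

Multiply the listed residues: 3 · 24 · 36 · 10 = 72 → 2592 → 25920.
Reducing modulo 47: 25920 = 551·47 + 23, so 10^85 ≡ 23.

23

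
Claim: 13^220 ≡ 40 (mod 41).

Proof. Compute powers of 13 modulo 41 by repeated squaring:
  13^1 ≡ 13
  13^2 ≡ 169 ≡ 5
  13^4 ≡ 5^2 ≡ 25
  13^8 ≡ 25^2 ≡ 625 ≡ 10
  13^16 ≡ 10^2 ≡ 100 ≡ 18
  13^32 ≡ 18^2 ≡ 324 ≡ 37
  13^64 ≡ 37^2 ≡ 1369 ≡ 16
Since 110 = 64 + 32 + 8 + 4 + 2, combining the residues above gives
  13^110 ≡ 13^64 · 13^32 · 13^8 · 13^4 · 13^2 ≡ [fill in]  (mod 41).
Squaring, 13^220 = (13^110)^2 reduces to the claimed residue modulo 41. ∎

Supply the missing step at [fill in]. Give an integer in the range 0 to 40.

32

Multiply the listed residues: 16 · 37 · 10 · 25 · 5 = 592 → 5920 → 148000 → 740000.
Reducing modulo 41: 740000 = 18048·41 + 32, so 13^110 ≡ 32.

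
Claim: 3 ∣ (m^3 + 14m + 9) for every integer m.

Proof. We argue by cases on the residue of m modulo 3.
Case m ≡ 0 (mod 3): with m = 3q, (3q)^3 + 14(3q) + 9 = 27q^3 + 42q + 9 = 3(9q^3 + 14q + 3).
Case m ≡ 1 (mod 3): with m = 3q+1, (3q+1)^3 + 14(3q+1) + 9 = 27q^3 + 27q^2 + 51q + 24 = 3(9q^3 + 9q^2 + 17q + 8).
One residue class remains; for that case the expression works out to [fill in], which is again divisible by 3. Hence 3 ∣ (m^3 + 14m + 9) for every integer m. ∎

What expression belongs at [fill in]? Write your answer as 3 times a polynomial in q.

Only m ≡ 2 (mod 3) is unaccounted for. Put m = 3q+2:
(3q+2)^3 + 14(3q+2) + 9 expands to 27q^3 + 54q^2 + 78q + 45,
and factoring out 3 leaves 3(9q^3 + 18q^2 + 26q + 15).

3(9q^3 + 18q^2 + 26q + 15)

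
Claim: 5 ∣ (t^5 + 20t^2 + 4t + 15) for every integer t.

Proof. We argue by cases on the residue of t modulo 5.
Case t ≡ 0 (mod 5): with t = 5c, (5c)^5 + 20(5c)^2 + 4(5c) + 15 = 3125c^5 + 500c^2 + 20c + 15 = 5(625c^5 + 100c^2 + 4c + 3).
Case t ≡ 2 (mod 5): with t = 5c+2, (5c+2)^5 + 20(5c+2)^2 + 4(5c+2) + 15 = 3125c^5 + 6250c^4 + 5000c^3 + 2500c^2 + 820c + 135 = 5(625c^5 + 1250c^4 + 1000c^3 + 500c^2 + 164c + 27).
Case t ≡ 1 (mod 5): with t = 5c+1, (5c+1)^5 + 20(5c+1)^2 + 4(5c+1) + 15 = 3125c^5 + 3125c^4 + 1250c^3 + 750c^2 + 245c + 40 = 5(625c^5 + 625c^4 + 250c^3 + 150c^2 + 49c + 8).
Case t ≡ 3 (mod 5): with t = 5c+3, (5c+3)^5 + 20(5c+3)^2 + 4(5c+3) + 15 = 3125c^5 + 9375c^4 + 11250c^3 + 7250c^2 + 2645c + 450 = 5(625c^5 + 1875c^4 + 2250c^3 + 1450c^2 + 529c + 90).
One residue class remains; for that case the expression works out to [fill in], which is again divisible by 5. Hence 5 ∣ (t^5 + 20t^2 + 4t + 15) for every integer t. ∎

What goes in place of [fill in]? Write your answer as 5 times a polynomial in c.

Only t ≡ 4 (mod 5) is unaccounted for. Put t = 5c+4:
(5c+4)^5 + 20(5c+4)^2 + 4(5c+4) + 15 expands to 3125c^5 + 12500c^4 + 20000c^3 + 16500c^2 + 7220c + 1375,
and factoring out 5 leaves 5(625c^5 + 2500c^4 + 4000c^3 + 3300c^2 + 1444c + 275).

5(625c^5 + 2500c^4 + 4000c^3 + 3300c^2 + 1444c + 275)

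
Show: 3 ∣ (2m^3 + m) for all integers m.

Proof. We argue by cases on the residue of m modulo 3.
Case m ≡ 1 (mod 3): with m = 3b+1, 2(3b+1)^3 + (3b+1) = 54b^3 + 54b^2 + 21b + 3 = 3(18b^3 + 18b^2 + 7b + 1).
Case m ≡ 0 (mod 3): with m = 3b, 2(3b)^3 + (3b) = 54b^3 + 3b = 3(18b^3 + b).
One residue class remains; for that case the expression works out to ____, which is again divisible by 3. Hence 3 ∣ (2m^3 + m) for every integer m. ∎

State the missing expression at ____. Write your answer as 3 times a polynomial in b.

3(18b^3 + 36b^2 + 25b + 6)

Only m ≡ 2 (mod 3) is unaccounted for. Put m = 3b+2:
2(3b+2)^3 + (3b+2) expands to 54b^3 + 108b^2 + 75b + 18,
and factoring out 3 leaves 3(18b^3 + 36b^2 + 25b + 6).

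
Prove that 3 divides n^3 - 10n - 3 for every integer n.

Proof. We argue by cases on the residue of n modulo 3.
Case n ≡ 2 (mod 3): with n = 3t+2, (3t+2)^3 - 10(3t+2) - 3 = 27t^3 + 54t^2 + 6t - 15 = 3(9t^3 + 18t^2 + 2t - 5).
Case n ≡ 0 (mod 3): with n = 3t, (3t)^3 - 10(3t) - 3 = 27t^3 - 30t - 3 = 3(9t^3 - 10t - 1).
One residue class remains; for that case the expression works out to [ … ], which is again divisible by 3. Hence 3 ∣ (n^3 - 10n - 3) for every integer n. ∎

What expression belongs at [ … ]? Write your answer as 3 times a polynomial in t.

3(9t^3 + 9t^2 - 7t - 4)

Only n ≡ 1 (mod 3) is unaccounted for. Put n = 3t+1:
(3t+1)^3 - 10(3t+1) - 3 expands to 27t^3 + 27t^2 - 21t - 12,
and factoring out 3 leaves 3(9t^3 + 9t^2 - 7t - 4).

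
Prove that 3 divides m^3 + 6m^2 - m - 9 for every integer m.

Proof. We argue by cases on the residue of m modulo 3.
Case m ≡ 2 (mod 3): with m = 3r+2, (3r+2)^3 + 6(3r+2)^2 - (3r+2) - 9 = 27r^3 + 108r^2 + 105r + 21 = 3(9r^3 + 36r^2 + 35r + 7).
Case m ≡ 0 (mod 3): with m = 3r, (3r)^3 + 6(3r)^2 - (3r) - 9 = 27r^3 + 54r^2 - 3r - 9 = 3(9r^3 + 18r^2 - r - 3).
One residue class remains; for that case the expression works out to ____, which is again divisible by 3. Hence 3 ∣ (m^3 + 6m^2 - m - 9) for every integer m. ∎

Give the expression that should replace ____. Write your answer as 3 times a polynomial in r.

Only m ≡ 1 (mod 3) is unaccounted for. Put m = 3r+1:
(3r+1)^3 + 6(3r+1)^2 - (3r+1) - 9 expands to 27r^3 + 81r^2 + 42r - 3,
and factoring out 3 leaves 3(9r^3 + 27r^2 + 14r - 1).

3(9r^3 + 27r^2 + 14r - 1)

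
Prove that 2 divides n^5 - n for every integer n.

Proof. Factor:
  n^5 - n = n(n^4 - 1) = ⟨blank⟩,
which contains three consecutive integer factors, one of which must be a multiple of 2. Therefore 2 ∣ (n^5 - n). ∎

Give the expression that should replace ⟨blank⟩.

n^4 - 1 = (n^2 - 1)(n^2 + 1), and n^2 - 1 = (n-1)(n+1).
So n(n^4 - 1) = (n - 1)n(n + 1)(n^2 + 1).

(n - 1)n(n + 1)(n^2 + 1)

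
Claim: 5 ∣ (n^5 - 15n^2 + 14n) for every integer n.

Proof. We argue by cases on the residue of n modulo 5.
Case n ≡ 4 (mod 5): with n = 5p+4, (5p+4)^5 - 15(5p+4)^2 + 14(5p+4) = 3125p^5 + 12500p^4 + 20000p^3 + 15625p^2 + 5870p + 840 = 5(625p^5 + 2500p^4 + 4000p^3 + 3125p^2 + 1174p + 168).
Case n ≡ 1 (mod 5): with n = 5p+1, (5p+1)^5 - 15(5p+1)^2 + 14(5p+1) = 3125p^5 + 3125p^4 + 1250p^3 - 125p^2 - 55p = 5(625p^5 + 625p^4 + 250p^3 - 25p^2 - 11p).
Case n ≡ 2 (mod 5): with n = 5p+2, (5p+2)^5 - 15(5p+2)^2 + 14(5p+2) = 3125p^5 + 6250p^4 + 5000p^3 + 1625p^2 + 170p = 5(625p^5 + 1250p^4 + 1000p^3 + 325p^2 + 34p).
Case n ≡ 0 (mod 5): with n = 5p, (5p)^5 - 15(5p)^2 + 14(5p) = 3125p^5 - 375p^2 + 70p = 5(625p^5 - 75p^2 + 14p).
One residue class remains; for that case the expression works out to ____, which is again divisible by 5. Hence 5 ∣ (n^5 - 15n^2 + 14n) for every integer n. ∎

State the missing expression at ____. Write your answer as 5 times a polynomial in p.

The residues treated are {4, 1, 2, 0}, so the missing case is n ≡ 3 (mod 5); write n = 5p+3.
Then (5p+3)^5 - 15(5p+3)^2 + 14(5p+3) = 3125p^5 + 9375p^4 + 11250p^3 + 6375p^2 + 1645p + 150 = 5(625p^5 + 1875p^4 + 2250p^3 + 1275p^2 + 329p + 30).

5(625p^5 + 1875p^4 + 2250p^3 + 1275p^2 + 329p + 30)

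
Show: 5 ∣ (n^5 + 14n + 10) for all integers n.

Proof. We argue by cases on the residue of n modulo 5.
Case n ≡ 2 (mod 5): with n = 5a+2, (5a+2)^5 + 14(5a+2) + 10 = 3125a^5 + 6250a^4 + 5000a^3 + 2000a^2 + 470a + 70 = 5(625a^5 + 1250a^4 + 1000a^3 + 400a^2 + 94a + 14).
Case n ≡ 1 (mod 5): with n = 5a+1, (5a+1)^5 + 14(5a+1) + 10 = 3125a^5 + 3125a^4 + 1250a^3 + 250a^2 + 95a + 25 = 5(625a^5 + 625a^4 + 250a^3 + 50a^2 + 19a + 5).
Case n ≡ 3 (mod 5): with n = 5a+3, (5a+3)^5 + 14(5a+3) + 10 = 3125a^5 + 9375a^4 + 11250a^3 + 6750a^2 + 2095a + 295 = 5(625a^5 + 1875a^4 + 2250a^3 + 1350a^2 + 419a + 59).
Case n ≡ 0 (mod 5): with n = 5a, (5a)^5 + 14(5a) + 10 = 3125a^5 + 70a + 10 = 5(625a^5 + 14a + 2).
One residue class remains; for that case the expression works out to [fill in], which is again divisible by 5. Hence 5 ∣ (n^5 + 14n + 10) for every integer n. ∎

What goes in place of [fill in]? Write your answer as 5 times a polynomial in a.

The residues treated are {2, 1, 3, 0}, so the missing case is n ≡ 4 (mod 5); write n = 5a+4.
Then (5a+4)^5 + 14(5a+4) + 10 = 3125a^5 + 12500a^4 + 20000a^3 + 16000a^2 + 6470a + 1090 = 5(625a^5 + 2500a^4 + 4000a^3 + 3200a^2 + 1294a + 218).

5(625a^5 + 2500a^4 + 4000a^3 + 3200a^2 + 1294a + 218)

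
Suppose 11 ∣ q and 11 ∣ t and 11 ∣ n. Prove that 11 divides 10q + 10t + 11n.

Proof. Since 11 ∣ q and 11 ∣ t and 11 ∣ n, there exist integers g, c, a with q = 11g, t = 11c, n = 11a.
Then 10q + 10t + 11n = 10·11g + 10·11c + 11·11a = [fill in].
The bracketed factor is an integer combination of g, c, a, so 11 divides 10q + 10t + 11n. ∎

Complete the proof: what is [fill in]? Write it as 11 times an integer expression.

Each term has a factor of 11: 10·11g + 10·11c + 11·11a = 11·(11a + 10c + 10g).
Since 11a + 10c + 10g is an integer, 11 ∣ (10q + 10t + 11n).

11(11a + 10c + 10g)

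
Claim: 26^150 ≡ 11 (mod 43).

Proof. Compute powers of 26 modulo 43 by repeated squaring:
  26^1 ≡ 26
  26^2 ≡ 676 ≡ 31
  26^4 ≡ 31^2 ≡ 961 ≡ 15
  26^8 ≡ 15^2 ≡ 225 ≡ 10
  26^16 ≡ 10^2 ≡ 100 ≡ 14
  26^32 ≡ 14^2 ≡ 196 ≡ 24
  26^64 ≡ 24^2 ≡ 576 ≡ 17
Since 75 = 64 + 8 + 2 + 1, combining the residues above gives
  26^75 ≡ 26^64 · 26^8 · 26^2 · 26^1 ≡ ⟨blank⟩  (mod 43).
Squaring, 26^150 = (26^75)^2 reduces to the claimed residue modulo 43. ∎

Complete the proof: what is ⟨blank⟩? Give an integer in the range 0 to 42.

22

Multiply the listed residues: 17 · 10 · 31 · 26 = 170 → 5270 → 137020.
Reducing modulo 43: 137020 = 3186·43 + 22, so 26^75 ≡ 22.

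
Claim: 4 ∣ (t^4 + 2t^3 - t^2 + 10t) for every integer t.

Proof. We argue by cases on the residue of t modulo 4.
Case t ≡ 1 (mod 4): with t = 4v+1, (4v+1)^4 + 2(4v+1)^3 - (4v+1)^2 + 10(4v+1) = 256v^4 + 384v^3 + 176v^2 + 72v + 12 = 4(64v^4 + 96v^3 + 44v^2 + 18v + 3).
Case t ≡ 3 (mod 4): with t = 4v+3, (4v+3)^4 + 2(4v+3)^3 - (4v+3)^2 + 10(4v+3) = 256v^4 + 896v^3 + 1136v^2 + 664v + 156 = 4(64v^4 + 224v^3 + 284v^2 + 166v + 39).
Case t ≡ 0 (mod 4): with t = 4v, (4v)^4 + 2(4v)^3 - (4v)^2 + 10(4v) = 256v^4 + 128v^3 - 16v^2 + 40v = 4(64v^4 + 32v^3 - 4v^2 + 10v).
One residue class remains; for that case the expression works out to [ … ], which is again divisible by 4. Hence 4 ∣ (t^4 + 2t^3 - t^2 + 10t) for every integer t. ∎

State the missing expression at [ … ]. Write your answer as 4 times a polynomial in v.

Only t ≡ 2 (mod 4) is unaccounted for. Put t = 4v+2:
(4v+2)^4 + 2(4v+2)^3 - (4v+2)^2 + 10(4v+2) expands to 256v^4 + 640v^3 + 560v^2 + 248v + 48,
and factoring out 4 leaves 4(64v^4 + 160v^3 + 140v^2 + 62v + 12).

4(64v^4 + 160v^3 + 140v^2 + 62v + 12)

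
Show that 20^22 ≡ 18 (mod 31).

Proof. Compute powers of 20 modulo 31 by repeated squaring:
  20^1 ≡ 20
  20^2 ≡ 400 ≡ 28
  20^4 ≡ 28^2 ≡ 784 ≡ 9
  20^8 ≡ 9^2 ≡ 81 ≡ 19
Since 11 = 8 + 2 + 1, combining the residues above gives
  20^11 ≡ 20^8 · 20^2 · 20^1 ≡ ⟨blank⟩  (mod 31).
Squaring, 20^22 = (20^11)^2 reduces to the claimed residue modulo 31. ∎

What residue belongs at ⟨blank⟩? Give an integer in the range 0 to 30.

7

Multiply the listed residues: 19 · 28 · 20 = 532 → 10640.
Reducing modulo 31: 10640 = 343·31 + 7, so 20^11 ≡ 7.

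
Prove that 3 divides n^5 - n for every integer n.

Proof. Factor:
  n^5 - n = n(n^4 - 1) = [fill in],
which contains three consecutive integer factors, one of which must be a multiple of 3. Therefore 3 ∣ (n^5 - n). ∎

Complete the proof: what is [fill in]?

(n - 1)n(n + 1)(n^2 + 1)

n^4 - 1 = (n^2 - 1)(n^2 + 1), and n^2 - 1 = (n-1)(n+1).
So n(n^4 - 1) = (n - 1)n(n + 1)(n^2 + 1).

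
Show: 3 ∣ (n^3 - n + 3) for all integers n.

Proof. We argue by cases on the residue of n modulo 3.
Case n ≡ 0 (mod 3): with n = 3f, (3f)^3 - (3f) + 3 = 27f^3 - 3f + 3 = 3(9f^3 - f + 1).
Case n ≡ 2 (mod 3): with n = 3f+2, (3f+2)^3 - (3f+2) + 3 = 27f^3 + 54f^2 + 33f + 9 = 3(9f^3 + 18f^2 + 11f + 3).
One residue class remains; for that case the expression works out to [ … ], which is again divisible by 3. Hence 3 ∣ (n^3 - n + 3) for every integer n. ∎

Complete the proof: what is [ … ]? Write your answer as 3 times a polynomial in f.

The residues treated are {0, 2}, so the missing case is n ≡ 1 (mod 3); write n = 3f+1.
Then (3f+1)^3 - (3f+1) + 3 = 27f^3 + 27f^2 + 6f + 3 = 3(9f^3 + 9f^2 + 2f + 1).

3(9f^3 + 9f^2 + 2f + 1)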